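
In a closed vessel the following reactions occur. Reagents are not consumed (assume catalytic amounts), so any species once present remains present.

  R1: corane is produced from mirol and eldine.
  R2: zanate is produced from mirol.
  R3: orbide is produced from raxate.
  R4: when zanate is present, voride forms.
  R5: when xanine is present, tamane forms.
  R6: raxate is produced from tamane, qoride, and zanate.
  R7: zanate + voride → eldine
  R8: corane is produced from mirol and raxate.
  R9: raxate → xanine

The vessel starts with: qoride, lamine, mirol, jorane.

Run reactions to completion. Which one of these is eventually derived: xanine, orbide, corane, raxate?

corane

mirol present → zanate forms (R2).
zanate present → voride forms (R4).
zanate and voride present → eldine forms (R7).
mirol and eldine present → corane forms (R1).
raxate would need tamane, qoride, and zanate (R6), but tamane never forms. xanine would need raxate (R9), but raxate never forms. orbide would need raxate (R3), but raxate never forms.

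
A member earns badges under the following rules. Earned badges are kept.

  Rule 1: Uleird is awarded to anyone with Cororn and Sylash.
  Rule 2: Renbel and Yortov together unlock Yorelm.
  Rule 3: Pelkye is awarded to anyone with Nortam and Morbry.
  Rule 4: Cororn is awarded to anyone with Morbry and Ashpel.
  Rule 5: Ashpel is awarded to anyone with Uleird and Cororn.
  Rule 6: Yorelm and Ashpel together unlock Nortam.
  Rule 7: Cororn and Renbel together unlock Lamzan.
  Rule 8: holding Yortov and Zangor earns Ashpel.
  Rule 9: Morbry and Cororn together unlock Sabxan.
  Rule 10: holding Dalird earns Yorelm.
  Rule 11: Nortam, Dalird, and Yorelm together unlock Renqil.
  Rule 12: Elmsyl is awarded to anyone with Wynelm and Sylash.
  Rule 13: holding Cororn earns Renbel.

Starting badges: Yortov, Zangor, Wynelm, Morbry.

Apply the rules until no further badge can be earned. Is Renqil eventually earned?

No

Renqil would need Nortam, Dalird, and Yorelm (Rule 11), but Dalird is never earned.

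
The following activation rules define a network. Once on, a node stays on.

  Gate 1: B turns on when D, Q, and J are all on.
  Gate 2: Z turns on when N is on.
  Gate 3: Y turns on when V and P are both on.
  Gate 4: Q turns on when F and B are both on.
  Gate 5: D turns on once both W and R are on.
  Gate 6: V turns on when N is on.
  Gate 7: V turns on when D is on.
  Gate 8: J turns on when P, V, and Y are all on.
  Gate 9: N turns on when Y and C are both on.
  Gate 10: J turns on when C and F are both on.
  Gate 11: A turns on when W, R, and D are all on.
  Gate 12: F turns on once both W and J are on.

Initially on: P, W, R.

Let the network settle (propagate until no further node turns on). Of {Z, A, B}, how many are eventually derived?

1

W and R are on, so D turns on (Gate 5).
Gate 11: W, R, and D on → A on.
Z would need N (Gate 2), but N never turns on.
A: reached.
B would need D, Q, and J (Gate 1), but Q never turns on.
Reached: A — 1 of the 3.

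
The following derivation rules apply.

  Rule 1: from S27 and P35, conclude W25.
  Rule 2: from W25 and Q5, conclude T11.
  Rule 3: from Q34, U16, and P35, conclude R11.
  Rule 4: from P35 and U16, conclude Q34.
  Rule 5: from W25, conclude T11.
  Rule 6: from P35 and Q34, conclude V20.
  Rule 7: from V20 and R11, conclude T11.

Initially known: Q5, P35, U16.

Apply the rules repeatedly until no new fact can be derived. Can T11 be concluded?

Yes

P35 and U16 hold, so Q34 follows (Rule 4).
From P35 and Q34, Rule 6 gives V20.
From Q34, U16, and P35, Rule 3 gives R11.
From V20 and R11, Rule 7 gives T11.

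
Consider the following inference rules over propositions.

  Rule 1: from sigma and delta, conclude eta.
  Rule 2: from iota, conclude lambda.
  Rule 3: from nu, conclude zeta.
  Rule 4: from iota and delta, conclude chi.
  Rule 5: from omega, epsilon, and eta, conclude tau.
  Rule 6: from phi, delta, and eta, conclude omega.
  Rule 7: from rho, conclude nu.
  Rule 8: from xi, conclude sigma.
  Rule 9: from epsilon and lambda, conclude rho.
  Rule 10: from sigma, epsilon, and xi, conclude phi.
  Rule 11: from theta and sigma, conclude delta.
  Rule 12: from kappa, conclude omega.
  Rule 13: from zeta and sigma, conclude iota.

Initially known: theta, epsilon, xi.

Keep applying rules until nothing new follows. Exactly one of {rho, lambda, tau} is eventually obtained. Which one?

tau

From xi, Rule 8 gives sigma.
theta and sigma hold, so delta follows (Rule 11).
sigma, epsilon, and xi hold, so phi follows (Rule 10).
From sigma and delta, Rule 1 gives eta.
phi, delta, and eta hold, so omega follows (Rule 6).
omega, epsilon, and eta hold, so tau follows (Rule 5).
lambda would need iota (Rule 2), but iota is never established. rho would need epsilon and lambda (Rule 9), but lambda is never established.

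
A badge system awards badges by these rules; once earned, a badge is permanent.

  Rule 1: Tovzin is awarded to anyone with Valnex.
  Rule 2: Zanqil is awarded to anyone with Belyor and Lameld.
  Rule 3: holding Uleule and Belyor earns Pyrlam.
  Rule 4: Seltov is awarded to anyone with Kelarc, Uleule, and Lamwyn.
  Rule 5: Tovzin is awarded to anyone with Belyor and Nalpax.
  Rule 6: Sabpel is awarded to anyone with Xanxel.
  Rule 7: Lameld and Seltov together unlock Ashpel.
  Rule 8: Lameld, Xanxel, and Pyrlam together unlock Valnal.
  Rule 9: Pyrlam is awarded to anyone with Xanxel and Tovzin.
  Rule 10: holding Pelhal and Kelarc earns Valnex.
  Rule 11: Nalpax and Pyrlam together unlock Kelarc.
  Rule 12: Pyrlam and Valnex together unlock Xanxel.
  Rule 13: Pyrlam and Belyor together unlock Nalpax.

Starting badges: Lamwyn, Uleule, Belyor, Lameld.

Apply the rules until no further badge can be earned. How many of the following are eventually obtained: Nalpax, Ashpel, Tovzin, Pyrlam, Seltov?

5

With Uleule and Belyor, Pyrlam is earned (Rule 3).
With Pyrlam and Belyor, Nalpax is earned (Rule 13).
With Nalpax and Pyrlam, Kelarc is earned (Rule 11).
With Belyor and Nalpax, Tovzin is earned (Rule 5).
With Kelarc, Uleule, and Lamwyn, Seltov is earned (Rule 4).
With Lameld and Seltov, Ashpel is earned (Rule 7).
Nalpax: reached.
Ashpel: reached.
Tovzin: reached.
Pyrlam: reached.
Seltov: reached.
All 5 are reached.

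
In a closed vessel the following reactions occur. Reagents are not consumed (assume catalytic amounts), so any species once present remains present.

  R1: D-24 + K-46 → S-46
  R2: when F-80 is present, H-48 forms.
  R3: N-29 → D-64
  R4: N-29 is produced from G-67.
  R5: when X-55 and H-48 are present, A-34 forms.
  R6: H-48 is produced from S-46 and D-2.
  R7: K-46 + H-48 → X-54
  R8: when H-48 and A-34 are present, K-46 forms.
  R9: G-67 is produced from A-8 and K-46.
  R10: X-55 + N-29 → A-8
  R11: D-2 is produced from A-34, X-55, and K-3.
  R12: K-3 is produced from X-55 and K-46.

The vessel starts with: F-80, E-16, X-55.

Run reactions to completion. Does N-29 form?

N-29 would need G-67 (R4), but G-67 never forms.

No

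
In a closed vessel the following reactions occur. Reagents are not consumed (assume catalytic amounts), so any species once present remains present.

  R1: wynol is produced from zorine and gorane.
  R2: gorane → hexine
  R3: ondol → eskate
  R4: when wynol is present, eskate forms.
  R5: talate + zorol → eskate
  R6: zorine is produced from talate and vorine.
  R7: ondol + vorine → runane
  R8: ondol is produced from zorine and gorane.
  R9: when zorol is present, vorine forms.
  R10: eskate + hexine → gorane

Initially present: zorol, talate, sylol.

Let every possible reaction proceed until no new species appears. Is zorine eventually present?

Yes

zorol present → vorine forms (R9).
talate and vorine present → zorine forms (R6).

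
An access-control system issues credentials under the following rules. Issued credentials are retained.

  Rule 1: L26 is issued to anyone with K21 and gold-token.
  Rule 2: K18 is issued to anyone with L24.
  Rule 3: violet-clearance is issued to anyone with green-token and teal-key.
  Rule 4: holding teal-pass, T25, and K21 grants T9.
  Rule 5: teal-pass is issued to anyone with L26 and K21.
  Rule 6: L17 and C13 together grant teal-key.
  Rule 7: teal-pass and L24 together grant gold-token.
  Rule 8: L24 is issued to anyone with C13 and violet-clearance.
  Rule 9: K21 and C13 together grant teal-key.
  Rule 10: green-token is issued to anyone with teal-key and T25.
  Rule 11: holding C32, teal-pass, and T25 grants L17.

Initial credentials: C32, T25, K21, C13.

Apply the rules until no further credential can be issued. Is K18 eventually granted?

Holding K21 and C13 grants teal-key (Rule 9).
Holding teal-key and T25 grants green-token (Rule 10).
Holding green-token and teal-key grants violet-clearance (Rule 3).
Holding C13 and violet-clearance grants L24 (Rule 8).
Holding L24 grants K18 (Rule 2).

Yes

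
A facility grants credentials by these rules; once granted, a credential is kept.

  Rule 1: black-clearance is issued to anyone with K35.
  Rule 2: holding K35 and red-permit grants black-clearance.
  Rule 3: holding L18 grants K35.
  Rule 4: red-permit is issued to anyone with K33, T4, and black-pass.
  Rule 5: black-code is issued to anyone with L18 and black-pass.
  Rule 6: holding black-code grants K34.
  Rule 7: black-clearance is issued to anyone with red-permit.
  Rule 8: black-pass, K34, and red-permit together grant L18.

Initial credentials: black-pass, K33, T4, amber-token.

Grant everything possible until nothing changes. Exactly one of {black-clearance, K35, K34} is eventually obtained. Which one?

Holding K33, T4, and black-pass grants red-permit (Rule 4).
Holding red-permit grants black-clearance (Rule 7).
K34 would need black-code (Rule 6), but black-code is never granted. K35 would need L18 (Rule 3), but L18 is never granted.

black-clearance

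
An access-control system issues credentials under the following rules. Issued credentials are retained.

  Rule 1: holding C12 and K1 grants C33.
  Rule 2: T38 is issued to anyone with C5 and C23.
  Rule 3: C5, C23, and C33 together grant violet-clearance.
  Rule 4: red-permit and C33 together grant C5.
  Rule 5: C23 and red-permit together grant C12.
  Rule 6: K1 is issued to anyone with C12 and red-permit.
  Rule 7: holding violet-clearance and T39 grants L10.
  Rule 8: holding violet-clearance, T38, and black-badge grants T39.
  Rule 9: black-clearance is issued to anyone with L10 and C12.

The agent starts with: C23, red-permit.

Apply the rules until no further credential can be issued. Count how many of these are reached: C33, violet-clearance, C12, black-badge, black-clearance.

Holding C23 and red-permit grants C12 (Rule 5).
Holding C12 and red-permit grants K1 (Rule 6).
Holding C12 and K1 grants C33 (Rule 1).
Holding red-permit and C33 grants C5 (Rule 4).
Holding C5, C23, and C33 grants violet-clearance (Rule 3).
C33: reached.
violet-clearance: reached.
C12: reached.
No rule produces black-badge, and it is not given.
black-clearance would need L10 and C12 (Rule 9), but L10 is never granted.
Reached: C33, violet-clearance, and C12 — 3 of the 5.

3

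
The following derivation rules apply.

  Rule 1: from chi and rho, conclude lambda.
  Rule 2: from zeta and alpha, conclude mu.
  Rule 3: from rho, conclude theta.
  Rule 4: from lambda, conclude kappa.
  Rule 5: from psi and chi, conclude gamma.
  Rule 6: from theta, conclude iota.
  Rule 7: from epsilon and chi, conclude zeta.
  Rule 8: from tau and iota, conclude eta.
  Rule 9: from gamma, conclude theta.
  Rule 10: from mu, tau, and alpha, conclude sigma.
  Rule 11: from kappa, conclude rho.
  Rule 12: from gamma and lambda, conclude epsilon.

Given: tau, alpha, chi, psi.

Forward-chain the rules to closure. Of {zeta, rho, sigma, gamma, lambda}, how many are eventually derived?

psi and chi hold, so gamma follows (Rule 5).
zeta would need epsilon and chi (Rule 7), but epsilon is never established.
rho would need kappa (Rule 11), but kappa is never established.
sigma would need mu, tau, and alpha (Rule 10), but mu is never established.
gamma: reached.
lambda would need chi and rho (Rule 1), but rho is never established.
Reached: gamma — 1 of the 5.

1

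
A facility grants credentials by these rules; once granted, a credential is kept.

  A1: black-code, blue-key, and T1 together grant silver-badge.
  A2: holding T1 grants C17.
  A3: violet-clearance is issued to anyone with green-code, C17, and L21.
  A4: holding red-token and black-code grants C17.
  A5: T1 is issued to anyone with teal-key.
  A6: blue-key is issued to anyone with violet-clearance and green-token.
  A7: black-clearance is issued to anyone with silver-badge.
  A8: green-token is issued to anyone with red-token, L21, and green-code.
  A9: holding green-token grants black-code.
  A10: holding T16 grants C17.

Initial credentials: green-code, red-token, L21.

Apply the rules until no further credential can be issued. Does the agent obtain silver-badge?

No

silver-badge would need black-code, blue-key, and T1 (A1), but T1 is never granted.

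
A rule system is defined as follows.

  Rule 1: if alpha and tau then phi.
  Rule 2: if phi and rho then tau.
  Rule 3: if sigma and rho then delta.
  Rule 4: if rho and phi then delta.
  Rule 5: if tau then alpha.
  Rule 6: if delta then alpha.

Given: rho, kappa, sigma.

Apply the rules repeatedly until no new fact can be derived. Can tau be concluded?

tau would need phi and rho (Rule 2), but phi is never established.

No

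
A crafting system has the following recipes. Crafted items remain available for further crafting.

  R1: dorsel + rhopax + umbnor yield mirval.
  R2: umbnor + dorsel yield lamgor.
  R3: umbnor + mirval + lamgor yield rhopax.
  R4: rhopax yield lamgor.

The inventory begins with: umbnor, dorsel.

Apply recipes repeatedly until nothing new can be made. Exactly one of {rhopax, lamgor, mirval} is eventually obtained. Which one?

lamgor

umbnor + dorsel → lamgor (R2).
rhopax would need umbnor, mirval, and lamgor (R3), but mirval is never obtained. mirval would need dorsel, rhopax, and umbnor (R1), but rhopax is never obtained.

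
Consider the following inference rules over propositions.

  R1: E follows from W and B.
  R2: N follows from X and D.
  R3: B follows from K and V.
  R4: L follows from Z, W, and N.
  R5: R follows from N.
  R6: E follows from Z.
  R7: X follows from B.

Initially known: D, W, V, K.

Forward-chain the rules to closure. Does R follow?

K and V hold, so B follows (R3).
B holds, so X follows (R7).
From X and D, R2 gives N.
N holds, so R follows (R5).

Yes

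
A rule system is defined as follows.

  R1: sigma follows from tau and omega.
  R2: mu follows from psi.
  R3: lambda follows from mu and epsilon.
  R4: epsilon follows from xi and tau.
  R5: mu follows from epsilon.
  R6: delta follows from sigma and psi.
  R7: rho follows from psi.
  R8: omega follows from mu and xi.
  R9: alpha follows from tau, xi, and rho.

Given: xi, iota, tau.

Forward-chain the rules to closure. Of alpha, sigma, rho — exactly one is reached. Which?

xi and tau hold, so epsilon follows (R4).
epsilon holds, so mu follows (R5).
From mu and xi, R8 gives omega.
tau and omega hold, so sigma follows (R1).
rho would need psi (R7), but psi is never established. alpha would need tau, xi, and rho (R9), but rho is never established.

sigma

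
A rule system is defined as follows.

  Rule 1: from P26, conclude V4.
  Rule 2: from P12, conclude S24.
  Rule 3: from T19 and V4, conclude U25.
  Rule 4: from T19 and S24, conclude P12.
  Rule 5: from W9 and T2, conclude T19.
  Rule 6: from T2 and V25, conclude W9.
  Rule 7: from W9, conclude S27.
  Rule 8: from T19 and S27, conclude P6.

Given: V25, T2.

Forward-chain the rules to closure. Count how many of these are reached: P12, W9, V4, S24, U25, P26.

1

T2 and V25 hold, so W9 follows (Rule 6).
P12 would need T19 and S24 (Rule 4), but S24 is never established.
W9: reached.
V4 would need P26 (Rule 1), but P26 is never established.
S24 would need P12 (Rule 2), but P12 is never established.
U25 would need T19 and V4 (Rule 3), but V4 is never established.
No rule produces P26, and it is not given.
Reached: W9 — 1 of the 6.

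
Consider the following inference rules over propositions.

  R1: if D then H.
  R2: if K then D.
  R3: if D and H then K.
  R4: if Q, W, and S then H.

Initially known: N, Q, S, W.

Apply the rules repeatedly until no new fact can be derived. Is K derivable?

No

K would need D and H (R3), but D is never established.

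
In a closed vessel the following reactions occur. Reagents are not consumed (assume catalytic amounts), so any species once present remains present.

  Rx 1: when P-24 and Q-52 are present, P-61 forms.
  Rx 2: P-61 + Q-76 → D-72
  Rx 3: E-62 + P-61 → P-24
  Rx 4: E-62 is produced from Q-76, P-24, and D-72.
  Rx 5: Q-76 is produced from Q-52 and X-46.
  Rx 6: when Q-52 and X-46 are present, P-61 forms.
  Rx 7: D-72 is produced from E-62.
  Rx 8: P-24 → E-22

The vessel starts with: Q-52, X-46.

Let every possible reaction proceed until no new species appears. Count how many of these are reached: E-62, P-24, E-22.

0

E-62 would need Q-76, P-24, and D-72 (Rx 4), but P-24 never forms.
P-24 would need E-62 and P-61 (Rx 3), but E-62 never forms.
E-22 would need P-24 (Rx 8), but P-24 never forms.
None of the 3 are reached.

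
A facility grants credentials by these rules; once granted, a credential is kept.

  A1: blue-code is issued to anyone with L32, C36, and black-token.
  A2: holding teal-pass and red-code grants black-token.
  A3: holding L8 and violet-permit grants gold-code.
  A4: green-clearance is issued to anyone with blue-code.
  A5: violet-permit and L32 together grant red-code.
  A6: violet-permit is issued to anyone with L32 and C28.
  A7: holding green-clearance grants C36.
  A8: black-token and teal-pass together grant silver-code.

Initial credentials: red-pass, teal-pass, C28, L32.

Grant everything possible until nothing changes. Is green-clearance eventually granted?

No

green-clearance would need blue-code (A4), but blue-code is never granted.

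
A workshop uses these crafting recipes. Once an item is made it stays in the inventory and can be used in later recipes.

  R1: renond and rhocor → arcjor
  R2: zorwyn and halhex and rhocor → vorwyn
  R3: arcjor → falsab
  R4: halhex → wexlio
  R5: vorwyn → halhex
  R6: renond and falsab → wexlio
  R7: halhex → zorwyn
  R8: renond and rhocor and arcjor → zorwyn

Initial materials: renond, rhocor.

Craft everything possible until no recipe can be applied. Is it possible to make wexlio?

Yes

renond and rhocor → arcjor (R1).
Using R3, arcjor makes falsab.
renond and falsab → wexlio (R6).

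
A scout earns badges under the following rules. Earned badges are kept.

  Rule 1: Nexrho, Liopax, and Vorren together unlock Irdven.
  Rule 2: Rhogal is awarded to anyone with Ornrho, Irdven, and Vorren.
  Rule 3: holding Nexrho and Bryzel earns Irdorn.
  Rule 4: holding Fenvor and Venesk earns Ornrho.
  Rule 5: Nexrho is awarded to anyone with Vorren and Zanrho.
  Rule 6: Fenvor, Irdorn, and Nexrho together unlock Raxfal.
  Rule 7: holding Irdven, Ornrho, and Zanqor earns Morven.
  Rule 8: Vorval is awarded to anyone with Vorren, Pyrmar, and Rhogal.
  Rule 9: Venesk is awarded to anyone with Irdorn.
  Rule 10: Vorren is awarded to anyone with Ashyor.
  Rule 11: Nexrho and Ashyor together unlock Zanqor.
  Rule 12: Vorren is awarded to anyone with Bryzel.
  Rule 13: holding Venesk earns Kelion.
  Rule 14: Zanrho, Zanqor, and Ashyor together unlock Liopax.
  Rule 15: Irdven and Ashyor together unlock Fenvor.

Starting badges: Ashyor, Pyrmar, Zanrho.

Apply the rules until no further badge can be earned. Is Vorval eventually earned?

No

Vorval would need Vorren, Pyrmar, and Rhogal (Rule 8), but Rhogal is never earned.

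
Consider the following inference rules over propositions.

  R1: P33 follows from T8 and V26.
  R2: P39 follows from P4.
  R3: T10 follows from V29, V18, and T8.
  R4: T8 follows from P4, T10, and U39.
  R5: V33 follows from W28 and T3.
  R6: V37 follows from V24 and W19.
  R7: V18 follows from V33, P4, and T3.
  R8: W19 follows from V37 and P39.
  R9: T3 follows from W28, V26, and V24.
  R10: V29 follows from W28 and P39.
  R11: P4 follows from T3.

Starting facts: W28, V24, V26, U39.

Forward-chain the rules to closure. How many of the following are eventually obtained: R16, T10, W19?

No rule produces R16, and it is not given.
T10 would need V29, V18, and T8 (R3), but T8 is never established.
W19 would need V37 and P39 (R8), but V37 is never established.
None of the 3 are reached.

0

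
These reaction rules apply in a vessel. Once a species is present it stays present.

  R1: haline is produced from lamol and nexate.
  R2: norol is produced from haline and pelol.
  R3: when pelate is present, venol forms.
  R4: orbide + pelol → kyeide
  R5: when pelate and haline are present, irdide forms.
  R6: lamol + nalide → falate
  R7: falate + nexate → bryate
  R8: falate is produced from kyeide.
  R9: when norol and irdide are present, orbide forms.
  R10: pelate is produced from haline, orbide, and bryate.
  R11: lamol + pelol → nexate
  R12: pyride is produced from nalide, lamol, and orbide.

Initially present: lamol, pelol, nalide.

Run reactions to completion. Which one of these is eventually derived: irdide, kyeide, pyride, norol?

lamol and pelol present → nexate forms (R11).
lamol and nexate present → haline forms (R1).
haline and pelol present → norol forms (R2).
pyride would need nalide, lamol, and orbide (R12), but orbide never forms. irdide would need pelate and haline (R5), but pelate never forms. kyeide would need orbide and pelol (R4), but orbide never forms.

norol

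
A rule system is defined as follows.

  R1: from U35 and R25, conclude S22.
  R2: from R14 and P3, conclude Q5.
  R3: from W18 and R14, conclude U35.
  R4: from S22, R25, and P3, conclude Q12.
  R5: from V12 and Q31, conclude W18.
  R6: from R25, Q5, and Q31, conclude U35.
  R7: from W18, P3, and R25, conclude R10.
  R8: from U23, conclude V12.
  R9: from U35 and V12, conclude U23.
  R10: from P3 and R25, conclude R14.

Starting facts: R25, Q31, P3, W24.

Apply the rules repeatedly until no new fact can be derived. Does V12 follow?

No

V12 would need U23 (R8), but U23 is never established.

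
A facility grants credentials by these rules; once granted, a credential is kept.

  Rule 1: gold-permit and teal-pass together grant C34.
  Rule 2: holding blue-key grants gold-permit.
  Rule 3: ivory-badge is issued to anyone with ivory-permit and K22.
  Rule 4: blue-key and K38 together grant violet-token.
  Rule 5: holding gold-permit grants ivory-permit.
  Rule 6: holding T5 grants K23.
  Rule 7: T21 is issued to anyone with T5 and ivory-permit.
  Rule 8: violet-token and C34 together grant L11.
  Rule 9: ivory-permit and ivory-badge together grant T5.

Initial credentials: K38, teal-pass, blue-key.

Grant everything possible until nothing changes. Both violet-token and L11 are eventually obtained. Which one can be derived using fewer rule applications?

violet-token: Holding blue-key and K38 grants violet-token (Rule 4). [1 rule application]
L11: Holding blue-key grants gold-permit (Rule 2). Holding blue-key and K38 grants violet-token (Rule 4). Holding gold-permit and teal-pass grants C34 (Rule 1). Holding violet-token and C34 grants L11 (Rule 8). [4 rule applications]
violet-token needs fewer.

violet-token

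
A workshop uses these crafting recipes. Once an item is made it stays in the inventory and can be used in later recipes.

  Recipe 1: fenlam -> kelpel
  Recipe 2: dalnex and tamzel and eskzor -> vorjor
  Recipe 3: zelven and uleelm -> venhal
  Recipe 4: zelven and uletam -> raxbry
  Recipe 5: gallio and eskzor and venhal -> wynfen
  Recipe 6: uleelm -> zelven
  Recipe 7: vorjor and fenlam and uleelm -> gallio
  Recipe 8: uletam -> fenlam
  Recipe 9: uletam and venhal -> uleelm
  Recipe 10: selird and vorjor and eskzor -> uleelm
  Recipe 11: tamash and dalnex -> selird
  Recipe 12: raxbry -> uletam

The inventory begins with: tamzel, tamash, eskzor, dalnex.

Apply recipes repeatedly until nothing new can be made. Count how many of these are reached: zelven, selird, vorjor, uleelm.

4

dalnex and tamzel and eskzor -> vorjor (Recipe 2).
tamash and dalnex -> selird (Recipe 11).
selird and vorjor and eskzor -> uleelm (Recipe 10).
uleelm -> zelven (Recipe 6).
zelven: reached.
selird: reached.
vorjor: reached.
uleelm: reached.
All 4 are reached.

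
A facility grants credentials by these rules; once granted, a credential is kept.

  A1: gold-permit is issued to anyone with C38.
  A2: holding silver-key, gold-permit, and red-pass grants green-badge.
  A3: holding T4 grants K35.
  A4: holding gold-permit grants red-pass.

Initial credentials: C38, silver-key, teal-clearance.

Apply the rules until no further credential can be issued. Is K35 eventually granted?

No

K35 would need T4 (A3), but T4 is never granted.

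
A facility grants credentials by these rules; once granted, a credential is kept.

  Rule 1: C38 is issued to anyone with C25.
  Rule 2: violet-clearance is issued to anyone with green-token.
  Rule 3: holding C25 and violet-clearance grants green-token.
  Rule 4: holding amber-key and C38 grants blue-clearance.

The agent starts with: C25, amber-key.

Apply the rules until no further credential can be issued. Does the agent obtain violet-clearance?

No

violet-clearance would need green-token (Rule 2), but green-token is never granted.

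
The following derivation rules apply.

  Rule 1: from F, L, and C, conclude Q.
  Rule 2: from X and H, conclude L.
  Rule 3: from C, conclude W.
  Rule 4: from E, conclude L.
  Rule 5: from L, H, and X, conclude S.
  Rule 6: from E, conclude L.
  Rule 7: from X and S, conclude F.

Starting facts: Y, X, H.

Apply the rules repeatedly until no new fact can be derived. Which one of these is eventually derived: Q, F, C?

F

From X and H, Rule 2 gives L.
From L, H, and X, Rule 5 gives S.
From X and S, Rule 7 gives F.
Q would need F, L, and C (Rule 1), but C is never established. No rule produces C, and it is not given.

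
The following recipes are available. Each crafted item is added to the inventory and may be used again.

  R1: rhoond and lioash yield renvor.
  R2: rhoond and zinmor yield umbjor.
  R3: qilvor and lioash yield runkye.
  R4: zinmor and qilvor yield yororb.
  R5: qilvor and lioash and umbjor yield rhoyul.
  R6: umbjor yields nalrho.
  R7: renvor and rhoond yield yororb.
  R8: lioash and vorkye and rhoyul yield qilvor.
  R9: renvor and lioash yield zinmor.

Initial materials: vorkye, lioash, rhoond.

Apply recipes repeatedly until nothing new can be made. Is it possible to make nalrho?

Using R1, rhoond and lioash make renvor.
Using R9, renvor and lioash make zinmor.
Using R2, rhoond and zinmor make umbjor.
Using R6, umbjor makes nalrho.

Yes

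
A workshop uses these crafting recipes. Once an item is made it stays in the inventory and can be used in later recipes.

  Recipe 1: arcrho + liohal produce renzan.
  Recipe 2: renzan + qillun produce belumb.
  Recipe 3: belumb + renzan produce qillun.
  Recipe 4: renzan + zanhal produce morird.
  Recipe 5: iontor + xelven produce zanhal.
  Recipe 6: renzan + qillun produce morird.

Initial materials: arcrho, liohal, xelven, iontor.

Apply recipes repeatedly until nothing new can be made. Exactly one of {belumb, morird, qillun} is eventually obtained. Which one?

Using Recipe 5, iontor and xelven make zanhal.
arcrho + liohal → renzan (Recipe 1).
Using Recipe 4, renzan and zanhal make morird.
qillun would need belumb and renzan (Recipe 3), but belumb is never obtained. belumb would need renzan and qillun (Recipe 2), but qillun is never obtained.

morird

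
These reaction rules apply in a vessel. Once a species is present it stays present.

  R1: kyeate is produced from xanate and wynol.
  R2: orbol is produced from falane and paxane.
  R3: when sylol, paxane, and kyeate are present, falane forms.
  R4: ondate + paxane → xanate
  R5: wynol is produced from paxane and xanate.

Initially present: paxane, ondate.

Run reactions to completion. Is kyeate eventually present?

Yes

ondate and paxane present → xanate forms (R4).
paxane and xanate present → wynol forms (R5).
xanate and wynol present → kyeate forms (R1).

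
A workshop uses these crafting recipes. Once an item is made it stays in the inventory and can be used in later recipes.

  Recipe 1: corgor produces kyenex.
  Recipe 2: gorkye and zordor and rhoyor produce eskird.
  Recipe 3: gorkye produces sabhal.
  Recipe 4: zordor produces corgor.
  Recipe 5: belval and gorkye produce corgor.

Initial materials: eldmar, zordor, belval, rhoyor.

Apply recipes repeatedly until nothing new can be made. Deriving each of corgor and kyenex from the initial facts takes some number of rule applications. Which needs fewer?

corgor: zordor → corgor (Recipe 4). [1 rule application]
kyenex: Using Recipe 4, zordor makes corgor. Using Recipe 1, corgor makes kyenex. [2 rule applications]
corgor needs fewer.

corgor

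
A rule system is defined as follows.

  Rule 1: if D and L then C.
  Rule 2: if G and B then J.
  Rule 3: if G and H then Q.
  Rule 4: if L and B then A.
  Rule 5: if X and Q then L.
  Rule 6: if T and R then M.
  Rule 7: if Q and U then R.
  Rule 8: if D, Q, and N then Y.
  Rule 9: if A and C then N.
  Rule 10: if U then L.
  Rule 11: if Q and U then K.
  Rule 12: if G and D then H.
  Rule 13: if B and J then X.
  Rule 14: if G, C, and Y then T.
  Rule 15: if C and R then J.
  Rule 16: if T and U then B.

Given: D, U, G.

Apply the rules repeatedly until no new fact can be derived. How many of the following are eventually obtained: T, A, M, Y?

0

T would need G, C, and Y (Rule 14), but Y is never established.
A would need L and B (Rule 4), but B is never established.
M would need T and R (Rule 6), but T is never established.
Y would need D, Q, and N (Rule 8), but N is never established.
None of the 4 are reached.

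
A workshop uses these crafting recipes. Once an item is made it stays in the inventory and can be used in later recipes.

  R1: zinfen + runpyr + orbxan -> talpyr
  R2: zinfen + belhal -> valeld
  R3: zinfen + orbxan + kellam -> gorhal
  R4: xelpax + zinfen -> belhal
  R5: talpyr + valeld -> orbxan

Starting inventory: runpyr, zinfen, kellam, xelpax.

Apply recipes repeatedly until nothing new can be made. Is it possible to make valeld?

Using R4, xelpax and zinfen make belhal.
Using R2, zinfen and belhal make valeld.

Yes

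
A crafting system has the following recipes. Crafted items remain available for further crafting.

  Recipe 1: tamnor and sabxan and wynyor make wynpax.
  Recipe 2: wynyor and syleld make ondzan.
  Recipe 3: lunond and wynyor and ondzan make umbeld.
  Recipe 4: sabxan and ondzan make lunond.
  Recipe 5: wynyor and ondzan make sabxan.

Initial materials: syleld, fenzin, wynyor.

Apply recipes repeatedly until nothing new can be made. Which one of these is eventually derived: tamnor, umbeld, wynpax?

umbeld

Using Recipe 2, wynyor and syleld make ondzan.
Using Recipe 5, wynyor and ondzan make sabxan.
sabxan and ondzan → lunond (Recipe 4).
Using Recipe 3, lunond, wynyor, and ondzan make umbeld.
No rule produces tamnor, and it is not given. wynpax would need tamnor, sabxan, and wynyor (Recipe 1), but tamnor is never obtained.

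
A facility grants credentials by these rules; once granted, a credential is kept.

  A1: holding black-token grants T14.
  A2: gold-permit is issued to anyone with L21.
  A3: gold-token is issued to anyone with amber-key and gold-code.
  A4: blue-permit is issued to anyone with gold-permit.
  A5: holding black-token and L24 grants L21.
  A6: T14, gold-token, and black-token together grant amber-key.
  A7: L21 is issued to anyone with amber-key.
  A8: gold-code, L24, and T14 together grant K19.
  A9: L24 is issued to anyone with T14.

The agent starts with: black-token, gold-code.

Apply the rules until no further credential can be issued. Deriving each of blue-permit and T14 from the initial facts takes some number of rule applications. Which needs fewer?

T14: Holding black-token grants T14 (A1). [1 rule application]
blue-permit: Holding black-token grants T14 (A1). Holding T14 grants L24 (A9). Holding black-token and L24 grants L21 (A5). Holding L21 grants gold-permit (A2). Holding gold-permit grants blue-permit (A4). [5 rule applications]
T14 needs fewer.

T14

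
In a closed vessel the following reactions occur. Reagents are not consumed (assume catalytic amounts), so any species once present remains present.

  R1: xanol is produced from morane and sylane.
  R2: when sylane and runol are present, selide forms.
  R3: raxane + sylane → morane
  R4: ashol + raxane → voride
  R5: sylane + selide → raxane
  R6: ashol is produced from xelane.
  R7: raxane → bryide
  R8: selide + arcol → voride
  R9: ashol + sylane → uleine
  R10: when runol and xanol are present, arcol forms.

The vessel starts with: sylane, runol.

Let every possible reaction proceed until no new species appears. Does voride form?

sylane and runol present → selide forms (R2).
sylane and selide present → raxane forms (R5).
raxane and sylane present → morane forms (R3).
morane and sylane present → xanol forms (R1).
runol and xanol present → arcol forms (R10).
selide and arcol present → voride forms (R8).

Yes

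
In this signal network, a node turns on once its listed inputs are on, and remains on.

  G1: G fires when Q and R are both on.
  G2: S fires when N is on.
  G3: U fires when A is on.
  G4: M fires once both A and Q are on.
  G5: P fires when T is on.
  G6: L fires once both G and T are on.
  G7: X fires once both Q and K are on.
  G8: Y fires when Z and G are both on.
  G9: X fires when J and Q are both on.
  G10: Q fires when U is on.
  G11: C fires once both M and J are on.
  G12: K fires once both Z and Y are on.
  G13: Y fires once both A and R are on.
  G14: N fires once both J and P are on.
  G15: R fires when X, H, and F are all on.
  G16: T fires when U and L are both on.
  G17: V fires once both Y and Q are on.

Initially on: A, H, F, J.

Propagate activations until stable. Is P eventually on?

No

P would need T (G5), but T never turns on.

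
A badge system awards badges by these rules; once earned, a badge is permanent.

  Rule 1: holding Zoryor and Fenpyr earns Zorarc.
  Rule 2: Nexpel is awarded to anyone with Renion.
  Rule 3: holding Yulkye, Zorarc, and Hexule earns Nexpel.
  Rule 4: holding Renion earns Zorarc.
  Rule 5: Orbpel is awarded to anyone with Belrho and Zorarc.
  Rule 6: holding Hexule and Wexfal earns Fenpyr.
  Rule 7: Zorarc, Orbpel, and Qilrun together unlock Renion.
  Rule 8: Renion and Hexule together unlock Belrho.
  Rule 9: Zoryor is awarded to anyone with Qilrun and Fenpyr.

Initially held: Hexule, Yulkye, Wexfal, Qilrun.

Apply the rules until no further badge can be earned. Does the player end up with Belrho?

Belrho would need Renion and Hexule (Rule 8), but Renion is never earned.

No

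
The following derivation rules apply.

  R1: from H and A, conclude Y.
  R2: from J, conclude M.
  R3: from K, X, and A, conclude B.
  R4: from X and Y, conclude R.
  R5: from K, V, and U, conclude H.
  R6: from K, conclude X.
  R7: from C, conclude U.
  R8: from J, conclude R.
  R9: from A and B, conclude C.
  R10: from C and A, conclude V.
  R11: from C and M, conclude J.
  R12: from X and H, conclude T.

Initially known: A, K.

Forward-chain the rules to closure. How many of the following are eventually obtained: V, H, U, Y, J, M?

4

From K, R6 gives X.
K, X, and A hold, so B follows (R3).
From A and B, R9 gives C.
C and A hold, so V follows (R10).
From C, R7 gives U.
K, V, and U hold, so H follows (R5).
H and A hold, so Y follows (R1).
V: reached.
H: reached.
U: reached.
Y: reached.
J would need C and M (R11), but M is never established.
M would need J (R2), but J is never established.
Reached: V, H, U, and Y — 4 of the 6.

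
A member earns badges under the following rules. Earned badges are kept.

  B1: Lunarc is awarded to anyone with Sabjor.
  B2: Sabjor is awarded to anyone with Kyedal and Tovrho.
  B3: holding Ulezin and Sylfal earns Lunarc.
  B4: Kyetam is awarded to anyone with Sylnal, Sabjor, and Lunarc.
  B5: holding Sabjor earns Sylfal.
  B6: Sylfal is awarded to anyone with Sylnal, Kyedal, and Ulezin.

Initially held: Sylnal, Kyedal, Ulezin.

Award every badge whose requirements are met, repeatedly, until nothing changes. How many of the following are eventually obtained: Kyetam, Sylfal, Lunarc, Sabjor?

With Sylnal, Kyedal, and Ulezin, Sylfal is earned (B6).
With Ulezin and Sylfal, Lunarc is earned (B3).
Kyetam would need Sylnal, Sabjor, and Lunarc (B4), but Sabjor is never earned.
Sylfal: reached.
Lunarc: reached.
Sabjor would need Kyedal and Tovrho (B2), but Tovrho is never earned.
Reached: Sylfal and Lunarc — 2 of the 4.

2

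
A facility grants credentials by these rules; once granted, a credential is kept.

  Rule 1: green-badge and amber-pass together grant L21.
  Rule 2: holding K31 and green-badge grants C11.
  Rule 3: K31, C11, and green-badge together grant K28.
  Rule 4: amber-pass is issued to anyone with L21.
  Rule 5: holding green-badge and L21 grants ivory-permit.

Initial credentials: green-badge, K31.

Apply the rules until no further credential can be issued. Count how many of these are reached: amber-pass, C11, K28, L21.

2

Holding K31 and green-badge grants C11 (Rule 2).
Holding K31, C11, and green-badge grants K28 (Rule 3).
amber-pass would need L21 (Rule 4), but L21 is never granted.
C11: reached.
K28: reached.
L21 would need green-badge and amber-pass (Rule 1), but amber-pass is never granted.
Reached: C11 and K28 — 2 of the 4.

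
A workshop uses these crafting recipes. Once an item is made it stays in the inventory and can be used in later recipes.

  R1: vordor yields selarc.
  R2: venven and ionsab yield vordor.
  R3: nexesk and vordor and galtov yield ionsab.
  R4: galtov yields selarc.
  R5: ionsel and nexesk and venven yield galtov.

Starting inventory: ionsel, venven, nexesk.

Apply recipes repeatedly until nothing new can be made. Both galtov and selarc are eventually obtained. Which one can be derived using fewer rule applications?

galtov: ionsel and nexesk and venven → galtov (R5). [1 rule application]
selarc: Using R5, ionsel, nexesk, and venven make galtov. galtov → selarc (R4). [2 rule applications]
galtov needs fewer.

galtov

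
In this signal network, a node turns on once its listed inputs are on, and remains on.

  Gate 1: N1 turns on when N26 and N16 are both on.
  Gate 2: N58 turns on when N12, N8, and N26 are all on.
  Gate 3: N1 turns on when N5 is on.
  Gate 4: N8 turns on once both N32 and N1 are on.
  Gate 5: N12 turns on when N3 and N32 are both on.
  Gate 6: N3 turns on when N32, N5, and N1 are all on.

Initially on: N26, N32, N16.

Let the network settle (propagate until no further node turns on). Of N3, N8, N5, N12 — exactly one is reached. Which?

N8

N26 and N16 are on, so N1 turns on (Gate 1).
N32 and N1 are on, so N8 turns on (Gate 4).
No rule produces N5, and it is not given. N3 would need N32, N5, and N1 (Gate 6), but N5 never turns on. N12 would need N3 and N32 (Gate 5), but N3 never turns on.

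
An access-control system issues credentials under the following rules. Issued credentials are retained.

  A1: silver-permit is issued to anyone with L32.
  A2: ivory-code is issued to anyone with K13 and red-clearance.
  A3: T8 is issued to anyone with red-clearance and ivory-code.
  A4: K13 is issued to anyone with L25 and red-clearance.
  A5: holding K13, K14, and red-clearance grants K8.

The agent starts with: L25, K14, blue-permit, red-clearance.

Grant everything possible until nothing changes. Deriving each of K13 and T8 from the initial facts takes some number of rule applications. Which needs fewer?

K13

K13: Holding L25 and red-clearance grants K13 (A4). [1 rule application]
T8: Holding L25 and red-clearance grants K13 (A4). Holding K13 and red-clearance grants ivory-code (A2). Holding red-clearance and ivory-code grants T8 (A3). [3 rule applications]
K13 needs fewer.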